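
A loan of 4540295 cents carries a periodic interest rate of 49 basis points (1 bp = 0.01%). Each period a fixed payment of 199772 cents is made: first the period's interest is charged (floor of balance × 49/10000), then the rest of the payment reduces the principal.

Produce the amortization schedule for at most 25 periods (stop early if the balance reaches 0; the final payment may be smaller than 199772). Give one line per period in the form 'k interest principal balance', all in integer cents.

1. interest=⌊4540295·49/10000⌋=22247; principal=199772-22247=177525; balance=4540295-177525=4362770
2. interest=⌊4362770·49/10000⌋=21377; principal=199772-21377=178395; balance=4362770-178395=4184375
3. interest=⌊4184375·49/10000⌋=20503; principal=199772-20503=179269; balance=4184375-179269=4005106
4. interest=⌊4005106·49/10000⌋=19625; principal=199772-19625=180147; balance=4005106-180147=3824959
5. interest=⌊3824959·49/10000⌋=18742; principal=199772-18742=181030; balance=3824959-181030=3643929
6. interest=⌊3643929·49/10000⌋=17855; principal=199772-17855=181917; balance=3643929-181917=3462012
7. interest=⌊3462012·49/10000⌋=16963; principal=199772-16963=182809; balance=3462012-182809=3279203
8. interest=⌊3279203·49/10000⌋=16068; principal=199772-16068=183704; balance=3279203-183704=3095499
9. interest=⌊3095499·49/10000⌋=15167; principal=199772-15167=184605; balance=3095499-184605=2910894
10. interest=⌊2910894·49/10000⌋=14263; principal=199772-14263=185509; balance=2910894-185509=2725385
11. interest=⌊2725385·49/10000⌋=13354; principal=199772-13354=186418; balance=2725385-186418=2538967
12. interest=⌊2538967·49/10000⌋=12440; principal=199772-12440=187332; balance=2538967-187332=2351635
13. interest=⌊2351635·49/10000⌋=11523; principal=199772-11523=188249; balance=2351635-188249=2163386
14. interest=⌊2163386·49/10000⌋=10600; principal=199772-10600=189172; balance=2163386-189172=1974214
15. interest=⌊1974214·49/10000⌋=9673; principal=199772-9673=190099; balance=1974214-190099=1784115
16. interest=⌊1784115·49/10000⌋=8742; principal=199772-8742=191030; balance=1784115-191030=1593085
17. interest=⌊1593085·49/10000⌋=7806; principal=199772-7806=191966; balance=1593085-191966=1401119
18. interest=⌊1401119·49/10000⌋=6865; principal=199772-6865=192907; balance=1401119-192907=1208212
19. interest=⌊1208212·49/10000⌋=5920; principal=199772-5920=193852; balance=1208212-193852=1014360
20. interest=⌊1014360·49/10000⌋=4970; principal=199772-4970=194802; balance=1014360-194802=819558
21. interest=⌊819558·49/10000⌋=4015; principal=199772-4015=195757; balance=819558-195757=623801
22. interest=⌊623801·49/10000⌋=3056; principal=199772-3056=196716; balance=623801-196716=427085
23. interest=⌊427085·49/10000⌋=2092; principal=199772-2092=197680; balance=427085-197680=229405
24. interest=⌊229405·49/10000⌋=1124; principal=199772-1124=198648; balance=229405-198648=30757
25. interest=⌊30757·49/10000⌋=150; principal=min(199772-150,30757)=30757; balance=30757-30757=0

1 22247 177525 4362770
2 21377 178395 4184375
3 20503 179269 4005106
4 19625 180147 3824959
5 18742 181030 3643929
6 17855 181917 3462012
7 16963 182809 3279203
8 16068 183704 3095499
9 15167 184605 2910894
10 14263 185509 2725385
11 13354 186418 2538967
12 12440 187332 2351635
13 11523 188249 2163386
14 10600 189172 1974214
15 9673 190099 1784115
16 8742 191030 1593085
17 7806 191966 1401119
18 6865 192907 1208212
19 5920 193852 1014360
20 4970 194802 819558
21 4015 195757 623801
22 3056 196716 427085
23 2092 197680 229405
24 1124 198648 30757
25 150 30757 0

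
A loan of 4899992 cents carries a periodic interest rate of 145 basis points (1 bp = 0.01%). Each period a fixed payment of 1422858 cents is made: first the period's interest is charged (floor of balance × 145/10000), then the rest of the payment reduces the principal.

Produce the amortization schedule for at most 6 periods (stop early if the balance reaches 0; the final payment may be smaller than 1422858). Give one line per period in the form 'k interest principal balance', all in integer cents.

1. interest=⌊4899992·145/10000⌋=71049; principal=1422858-71049=1351809; balance=4899992-1351809=3548183
2. interest=⌊3548183·145/10000⌋=51448; principal=1422858-51448=1371410; balance=3548183-1371410=2176773
3. interest=⌊2176773·145/10000⌋=31563; principal=1422858-31563=1391295; balance=2176773-1391295=785478
4. interest=⌊785478·145/10000⌋=11389; principal=min(1422858-11389,785478)=785478; balance=785478-785478=0

1 71049 1351809 3548183
2 51448 1371410 2176773
3 31563 1391295 785478
4 11389 785478 0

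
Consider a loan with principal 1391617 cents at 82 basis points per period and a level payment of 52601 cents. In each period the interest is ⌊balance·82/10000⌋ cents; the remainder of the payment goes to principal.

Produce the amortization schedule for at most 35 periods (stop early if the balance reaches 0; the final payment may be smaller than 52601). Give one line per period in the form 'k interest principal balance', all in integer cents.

1. interest=⌊1391617·82/10000⌋=11411; principal=52601-11411=41190; balance=1391617-41190=1350427
2. interest=⌊1350427·82/10000⌋=11073; principal=52601-11073=41528; balance=1350427-41528=1308899
3. interest=⌊1308899·82/10000⌋=10732; principal=52601-10732=41869; balance=1308899-41869=1267030
4. interest=⌊1267030·82/10000⌋=10389; principal=52601-10389=42212; balance=1267030-42212=1224818
5. interest=⌊1224818·82/10000⌋=10043; principal=52601-10043=42558; balance=1224818-42558=1182260
6. interest=⌊1182260·82/10000⌋=9694; principal=52601-9694=42907; balance=1182260-42907=1139353
7. interest=⌊1139353·82/10000⌋=9342; principal=52601-9342=43259; balance=1139353-43259=1096094
8. interest=⌊1096094·82/10000⌋=8987; principal=52601-8987=43614; balance=1096094-43614=1052480
9. interest=⌊1052480·82/10000⌋=8630; principal=52601-8630=43971; balance=1052480-43971=1008509
10. interest=⌊1008509·82/10000⌋=8269; principal=52601-8269=44332; balance=1008509-44332=964177
11. interest=⌊964177·82/10000⌋=7906; principal=52601-7906=44695; balance=964177-44695=919482
12. interest=⌊919482·82/10000⌋=7539; principal=52601-7539=45062; balance=919482-45062=874420
13. interest=⌊874420·82/10000⌋=7170; principal=52601-7170=45431; balance=874420-45431=828989
14. interest=⌊828989·82/10000⌋=6797; principal=52601-6797=45804; balance=828989-45804=783185
15. interest=⌊783185·82/10000⌋=6422; principal=52601-6422=46179; balance=783185-46179=737006
16. interest=⌊737006·82/10000⌋=6043; principal=52601-6043=46558; balance=737006-46558=690448
17. interest=⌊690448·82/10000⌋=5661; principal=52601-5661=46940; balance=690448-46940=643508
18. interest=⌊643508·82/10000⌋=5276; principal=52601-5276=47325; balance=643508-47325=596183
19. interest=⌊596183·82/10000⌋=4888; principal=52601-4888=47713; balance=596183-47713=548470
20. interest=⌊548470·82/10000⌋=4497; principal=52601-4497=48104; balance=548470-48104=500366
21. interest=⌊500366·82/10000⌋=4103; principal=52601-4103=48498; balance=500366-48498=451868
22. interest=⌊451868·82/10000⌋=3705; principal=52601-3705=48896; balance=451868-48896=402972
23. interest=⌊402972·82/10000⌋=3304; principal=52601-3304=49297; balance=402972-49297=353675
24. interest=⌊353675·82/10000⌋=2900; principal=52601-2900=49701; balance=353675-49701=303974
25. interest=⌊303974·82/10000⌋=2492; principal=52601-2492=50109; balance=303974-50109=253865
26. interest=⌊253865·82/10000⌋=2081; principal=52601-2081=50520; balance=253865-50520=203345
27. interest=⌊203345·82/10000⌋=1667; principal=52601-1667=50934; balance=203345-50934=152411
28. interest=⌊152411·82/10000⌋=1249; principal=52601-1249=51352; balance=152411-51352=101059
29. interest=⌊101059·82/10000⌋=828; principal=52601-828=51773; balance=101059-51773=49286
30. interest=⌊49286·82/10000⌋=404; principal=min(52601-404,49286)=49286; balance=49286-49286=0

1 11411 41190 1350427
2 11073 41528 1308899
3 10732 41869 1267030
4 10389 42212 1224818
5 10043 42558 1182260
6 9694 42907 1139353
7 9342 43259 1096094
8 8987 43614 1052480
9 8630 43971 1008509
10 8269 44332 964177
11 7906 44695 919482
12 7539 45062 874420
13 7170 45431 828989
14 6797 45804 783185
15 6422 46179 737006
16 6043 46558 690448
17 5661 46940 643508
18 5276 47325 596183
19 4888 47713 548470
20 4497 48104 500366
21 4103 48498 451868
22 3705 48896 402972
23 3304 49297 353675
24 2900 49701 303974
25 2492 50109 253865
26 2081 50520 203345
27 1667 50934 152411
28 1249 51352 101059
29 828 51773 49286
30 404 49286 0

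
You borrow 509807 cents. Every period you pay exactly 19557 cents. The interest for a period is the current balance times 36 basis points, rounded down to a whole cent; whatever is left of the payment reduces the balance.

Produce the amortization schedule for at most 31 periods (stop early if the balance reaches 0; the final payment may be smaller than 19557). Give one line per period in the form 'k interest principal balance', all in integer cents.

1 1835 17722 492085
2 1771 17786 474299
3 1707 17850 456449
4 1643 17914 438535
5 1578 17979 420556
6 1514 18043 402513
7 1449 18108 384405
8 1383 18174 366231
9 1318 18239 347992
10 1252 18305 329687
11 1186 18371 311316
12 1120 18437 292879
13 1054 18503 274376
14 987 18570 255806
15 920 18637 237169
16 853 18704 218465
17 786 18771 199694
18 718 18839 180855
19 651 18906 161949
20 583 18974 142975
21 514 19043 123932
22 446 19111 104821
23 377 19180 85641
24 308 19249 66392
25 239 19318 47074
26 169 19388 27686
27 99 19458 8228
28 29 8228 0

1. interest=⌊509807·36/10000⌋=1835; principal=19557-1835=17722; balance=509807-17722=492085
2. interest=⌊492085·36/10000⌋=1771; principal=19557-1771=17786; balance=492085-17786=474299
3. interest=⌊474299·36/10000⌋=1707; principal=19557-1707=17850; balance=474299-17850=456449
4. interest=⌊456449·36/10000⌋=1643; principal=19557-1643=17914; balance=456449-17914=438535
5. interest=⌊438535·36/10000⌋=1578; principal=19557-1578=17979; balance=438535-17979=420556
6. interest=⌊420556·36/10000⌋=1514; principal=19557-1514=18043; balance=420556-18043=402513
7. interest=⌊402513·36/10000⌋=1449; principal=19557-1449=18108; balance=402513-18108=384405
8. interest=⌊384405·36/10000⌋=1383; principal=19557-1383=18174; balance=384405-18174=366231
9. interest=⌊366231·36/10000⌋=1318; principal=19557-1318=18239; balance=366231-18239=347992
10. interest=⌊347992·36/10000⌋=1252; principal=19557-1252=18305; balance=347992-18305=329687
11. interest=⌊329687·36/10000⌋=1186; principal=19557-1186=18371; balance=329687-18371=311316
12. interest=⌊311316·36/10000⌋=1120; principal=19557-1120=18437; balance=311316-18437=292879
13. interest=⌊292879·36/10000⌋=1054; principal=19557-1054=18503; balance=292879-18503=274376
14. interest=⌊274376·36/10000⌋=987; principal=19557-987=18570; balance=274376-18570=255806
15. interest=⌊255806·36/10000⌋=920; principal=19557-920=18637; balance=255806-18637=237169
16. interest=⌊237169·36/10000⌋=853; principal=19557-853=18704; balance=237169-18704=218465
17. interest=⌊218465·36/10000⌋=786; principal=19557-786=18771; balance=218465-18771=199694
18. interest=⌊199694·36/10000⌋=718; principal=19557-718=18839; balance=199694-18839=180855
19. interest=⌊180855·36/10000⌋=651; principal=19557-651=18906; balance=180855-18906=161949
20. interest=⌊161949·36/10000⌋=583; principal=19557-583=18974; balance=161949-18974=142975
21. interest=⌊142975·36/10000⌋=514; principal=19557-514=19043; balance=142975-19043=123932
22. interest=⌊123932·36/10000⌋=446; principal=19557-446=19111; balance=123932-19111=104821
23. interest=⌊104821·36/10000⌋=377; principal=19557-377=19180; balance=104821-19180=85641
24. interest=⌊85641·36/10000⌋=308; principal=19557-308=19249; balance=85641-19249=66392
25. interest=⌊66392·36/10000⌋=239; principal=19557-239=19318; balance=66392-19318=47074
26. interest=⌊47074·36/10000⌋=169; principal=19557-169=19388; balance=47074-19388=27686
27. interest=⌊27686·36/10000⌋=99; principal=19557-99=19458; balance=27686-19458=8228
28. interest=⌊8228·36/10000⌋=29; principal=min(19557-29,8228)=8228; balance=8228-8228=0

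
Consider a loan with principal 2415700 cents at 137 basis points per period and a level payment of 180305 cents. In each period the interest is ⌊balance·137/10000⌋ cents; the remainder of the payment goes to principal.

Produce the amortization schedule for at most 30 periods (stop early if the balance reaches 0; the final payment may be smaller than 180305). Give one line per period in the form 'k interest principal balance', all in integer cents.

1. interest=⌊2415700·137/10000⌋=33095; principal=180305-33095=147210; balance=2415700-147210=2268490
2. interest=⌊2268490·137/10000⌋=31078; principal=180305-31078=149227; balance=2268490-149227=2119263
3. interest=⌊2119263·137/10000⌋=29033; principal=180305-29033=151272; balance=2119263-151272=1967991
4. interest=⌊1967991·137/10000⌋=26961; principal=180305-26961=153344; balance=1967991-153344=1814647
5. interest=⌊1814647·137/10000⌋=24860; principal=180305-24860=155445; balance=1814647-155445=1659202
6. interest=⌊1659202·137/10000⌋=22731; principal=180305-22731=157574; balance=1659202-157574=1501628
7. interest=⌊1501628·137/10000⌋=20572; principal=180305-20572=159733; balance=1501628-159733=1341895
8. interest=⌊1341895·137/10000⌋=18383; principal=180305-18383=161922; balance=1341895-161922=1179973
9. interest=⌊1179973·137/10000⌋=16165; principal=180305-16165=164140; balance=1179973-164140=1015833
10. interest=⌊1015833·137/10000⌋=13916; principal=180305-13916=166389; balance=1015833-166389=849444
11. interest=⌊849444·137/10000⌋=11637; principal=180305-11637=168668; balance=849444-168668=680776
12. interest=⌊680776·137/10000⌋=9326; principal=180305-9326=170979; balance=680776-170979=509797
13. interest=⌊509797·137/10000⌋=6984; principal=180305-6984=173321; balance=509797-173321=336476
14. interest=⌊336476·137/10000⌋=4609; principal=180305-4609=175696; balance=336476-175696=160780
15. interest=⌊160780·137/10000⌋=2202; principal=min(180305-2202,160780)=160780; balance=160780-160780=0

1 33095 147210 2268490
2 31078 149227 2119263
3 29033 151272 1967991
4 26961 153344 1814647
5 24860 155445 1659202
6 22731 157574 1501628
7 20572 159733 1341895
8 18383 161922 1179973
9 16165 164140 1015833
10 13916 166389 849444
11 11637 168668 680776
12 9326 170979 509797
13 6984 173321 336476
14 4609 175696 160780
15 2202 160780 0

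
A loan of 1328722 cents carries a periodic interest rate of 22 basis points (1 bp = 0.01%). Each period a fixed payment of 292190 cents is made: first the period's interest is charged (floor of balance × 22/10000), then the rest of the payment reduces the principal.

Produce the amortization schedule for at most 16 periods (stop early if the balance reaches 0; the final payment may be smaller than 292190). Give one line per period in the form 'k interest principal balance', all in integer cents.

1 2923 289267 1039455
2 2286 289904 749551
3 1649 290541 459010
4 1009 291181 167829
5 369 167829 0

1. interest=⌊1328722·22/10000⌋=2923; principal=292190-2923=289267; balance=1328722-289267=1039455
2. interest=⌊1039455·22/10000⌋=2286; principal=292190-2286=289904; balance=1039455-289904=749551
3. interest=⌊749551·22/10000⌋=1649; principal=292190-1649=290541; balance=749551-290541=459010
4. interest=⌊459010·22/10000⌋=1009; principal=292190-1009=291181; balance=459010-291181=167829
5. interest=⌊167829·22/10000⌋=369; principal=min(292190-369,167829)=167829; balance=167829-167829=0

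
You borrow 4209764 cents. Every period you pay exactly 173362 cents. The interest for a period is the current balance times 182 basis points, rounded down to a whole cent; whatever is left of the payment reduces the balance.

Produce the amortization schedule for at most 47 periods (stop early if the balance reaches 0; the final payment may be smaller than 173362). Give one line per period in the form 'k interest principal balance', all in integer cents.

1 76617 96745 4113019
2 74856 98506 4014513
3 73064 100298 3914215
4 71238 102124 3812091
5 69380 103982 3708109
6 67487 105875 3602234
7 65560 107802 3494432
8 63598 109764 3384668
9 61600 111762 3272906
10 59566 113796 3159110
11 57495 115867 3043243
12 55387 117975 2925268
13 53239 120123 2805145
14 51053 122309 2682836
15 48827 124535 2558301
16 46561 126801 2431500
17 44253 129109 2302391
18 41903 131459 2170932
19 39510 133852 2037080
20 37074 136288 1900792
21 34594 138768 1762024
22 32068 141294 1620730
23 29497 143865 1476865
24 26878 146484 1330381
25 24212 149150 1181231
26 21498 151864 1029367
27 18734 154628 874739
28 15920 157442 717297
29 13054 160308 556989
30 10137 163225 393764
31 7166 166196 227568
32 4141 169221 58347
33 1061 58347 0

1. interest=⌊4209764·182/10000⌋=76617; principal=173362-76617=96745; balance=4209764-96745=4113019
2. interest=⌊4113019·182/10000⌋=74856; principal=173362-74856=98506; balance=4113019-98506=4014513
3. interest=⌊4014513·182/10000⌋=73064; principal=173362-73064=100298; balance=4014513-100298=3914215
4. interest=⌊3914215·182/10000⌋=71238; principal=173362-71238=102124; balance=3914215-102124=3812091
5. interest=⌊3812091·182/10000⌋=69380; principal=173362-69380=103982; balance=3812091-103982=3708109
6. interest=⌊3708109·182/10000⌋=67487; principal=173362-67487=105875; balance=3708109-105875=3602234
7. interest=⌊3602234·182/10000⌋=65560; principal=173362-65560=107802; balance=3602234-107802=3494432
8. interest=⌊3494432·182/10000⌋=63598; principal=173362-63598=109764; balance=3494432-109764=3384668
9. interest=⌊3384668·182/10000⌋=61600; principal=173362-61600=111762; balance=3384668-111762=3272906
10. interest=⌊3272906·182/10000⌋=59566; principal=173362-59566=113796; balance=3272906-113796=3159110
11. interest=⌊3159110·182/10000⌋=57495; principal=173362-57495=115867; balance=3159110-115867=3043243
12. interest=⌊3043243·182/10000⌋=55387; principal=173362-55387=117975; balance=3043243-117975=2925268
13. interest=⌊2925268·182/10000⌋=53239; principal=173362-53239=120123; balance=2925268-120123=2805145
14. interest=⌊2805145·182/10000⌋=51053; principal=173362-51053=122309; balance=2805145-122309=2682836
15. interest=⌊2682836·182/10000⌋=48827; principal=173362-48827=124535; balance=2682836-124535=2558301
16. interest=⌊2558301·182/10000⌋=46561; principal=173362-46561=126801; balance=2558301-126801=2431500
17. interest=⌊2431500·182/10000⌋=44253; principal=173362-44253=129109; balance=2431500-129109=2302391
18. interest=⌊2302391·182/10000⌋=41903; principal=173362-41903=131459; balance=2302391-131459=2170932
19. interest=⌊2170932·182/10000⌋=39510; principal=173362-39510=133852; balance=2170932-133852=2037080
20. interest=⌊2037080·182/10000⌋=37074; principal=173362-37074=136288; balance=2037080-136288=1900792
21. interest=⌊1900792·182/10000⌋=34594; principal=173362-34594=138768; balance=1900792-138768=1762024
22. interest=⌊1762024·182/10000⌋=32068; principal=173362-32068=141294; balance=1762024-141294=1620730
23. interest=⌊1620730·182/10000⌋=29497; principal=173362-29497=143865; balance=1620730-143865=1476865
24. interest=⌊1476865·182/10000⌋=26878; principal=173362-26878=146484; balance=1476865-146484=1330381
25. interest=⌊1330381·182/10000⌋=24212; principal=173362-24212=149150; balance=1330381-149150=1181231
26. interest=⌊1181231·182/10000⌋=21498; principal=173362-21498=151864; balance=1181231-151864=1029367
27. interest=⌊1029367·182/10000⌋=18734; principal=173362-18734=154628; balance=1029367-154628=874739
28. interest=⌊874739·182/10000⌋=15920; principal=173362-15920=157442; balance=874739-157442=717297
29. interest=⌊717297·182/10000⌋=13054; principal=173362-13054=160308; balance=717297-160308=556989
30. interest=⌊556989·182/10000⌋=10137; principal=173362-10137=163225; balance=556989-163225=393764
31. interest=⌊393764·182/10000⌋=7166; principal=173362-7166=166196; balance=393764-166196=227568
32. interest=⌊227568·182/10000⌋=4141; principal=173362-4141=169221; balance=227568-169221=58347
33. interest=⌊58347·182/10000⌋=1061; principal=min(173362-1061,58347)=58347; balance=58347-58347=0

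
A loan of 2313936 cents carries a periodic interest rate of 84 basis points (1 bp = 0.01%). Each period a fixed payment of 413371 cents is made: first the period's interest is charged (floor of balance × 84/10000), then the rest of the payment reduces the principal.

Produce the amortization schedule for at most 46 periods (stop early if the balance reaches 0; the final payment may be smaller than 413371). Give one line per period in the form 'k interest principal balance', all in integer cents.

1. interest=⌊2313936·84/10000⌋=19437; principal=413371-19437=393934; balance=2313936-393934=1920002
2. interest=⌊1920002·84/10000⌋=16128; principal=413371-16128=397243; balance=1920002-397243=1522759
3. interest=⌊1522759·84/10000⌋=12791; principal=413371-12791=400580; balance=1522759-400580=1122179
4. interest=⌊1122179·84/10000⌋=9426; principal=413371-9426=403945; balance=1122179-403945=718234
5. interest=⌊718234·84/10000⌋=6033; principal=413371-6033=407338; balance=718234-407338=310896
6. interest=⌊310896·84/10000⌋=2611; principal=min(413371-2611,310896)=310896; balance=310896-310896=0

1 19437 393934 1920002
2 16128 397243 1522759
3 12791 400580 1122179
4 9426 403945 718234
5 6033 407338 310896
6 2611 310896 0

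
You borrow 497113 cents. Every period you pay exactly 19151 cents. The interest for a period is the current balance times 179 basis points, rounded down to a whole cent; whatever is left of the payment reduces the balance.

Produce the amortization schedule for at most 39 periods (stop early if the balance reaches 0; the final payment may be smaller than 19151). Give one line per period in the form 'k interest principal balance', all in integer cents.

1. interest=⌊497113·179/10000⌋=8898; principal=19151-8898=10253; balance=497113-10253=486860
2. interest=⌊486860·179/10000⌋=8714; principal=19151-8714=10437; balance=486860-10437=476423
3. interest=⌊476423·179/10000⌋=8527; principal=19151-8527=10624; balance=476423-10624=465799
4. interest=⌊465799·179/10000⌋=8337; principal=19151-8337=10814; balance=465799-10814=454985
5. interest=⌊454985·179/10000⌋=8144; principal=19151-8144=11007; balance=454985-11007=443978
6. interest=⌊443978·179/10000⌋=7947; principal=19151-7947=11204; balance=443978-11204=432774
7. interest=⌊432774·179/10000⌋=7746; principal=19151-7746=11405; balance=432774-11405=421369
8. interest=⌊421369·179/10000⌋=7542; principal=19151-7542=11609; balance=421369-11609=409760
9. interest=⌊409760·179/10000⌋=7334; principal=19151-7334=11817; balance=409760-11817=397943
10. interest=⌊397943·179/10000⌋=7123; principal=19151-7123=12028; balance=397943-12028=385915
11. interest=⌊385915·179/10000⌋=6907; principal=19151-6907=12244; balance=385915-12244=373671
12. interest=⌊373671·179/10000⌋=6688; principal=19151-6688=12463; balance=373671-12463=361208
13. interest=⌊361208·179/10000⌋=6465; principal=19151-6465=12686; balance=361208-12686=348522
14. interest=⌊348522·179/10000⌋=6238; principal=19151-6238=12913; balance=348522-12913=335609
15. interest=⌊335609·179/10000⌋=6007; principal=19151-6007=13144; balance=335609-13144=322465
16. interest=⌊322465·179/10000⌋=5772; principal=19151-5772=13379; balance=322465-13379=309086
17. interest=⌊309086·179/10000⌋=5532; principal=19151-5532=13619; balance=309086-13619=295467
18. interest=⌊295467·179/10000⌋=5288; principal=19151-5288=13863; balance=295467-13863=281604
19. interest=⌊281604·179/10000⌋=5040; principal=19151-5040=14111; balance=281604-14111=267493
20. interest=⌊267493·179/10000⌋=4788; principal=19151-4788=14363; balance=267493-14363=253130
21. interest=⌊253130·179/10000⌋=4531; principal=19151-4531=14620; balance=253130-14620=238510
22. interest=⌊238510·179/10000⌋=4269; principal=19151-4269=14882; balance=238510-14882=223628
23. interest=⌊223628·179/10000⌋=4002; principal=19151-4002=15149; balance=223628-15149=208479
24. interest=⌊208479·179/10000⌋=3731; principal=19151-3731=15420; balance=208479-15420=193059
25. interest=⌊193059·179/10000⌋=3455; principal=19151-3455=15696; balance=193059-15696=177363
26. interest=⌊177363·179/10000⌋=3174; principal=19151-3174=15977; balance=177363-15977=161386
27. interest=⌊161386·179/10000⌋=2888; principal=19151-2888=16263; balance=161386-16263=145123
28. interest=⌊145123·179/10000⌋=2597; principal=19151-2597=16554; balance=145123-16554=128569
29. interest=⌊128569·179/10000⌋=2301; principal=19151-2301=16850; balance=128569-16850=111719
30. interest=⌊111719·179/10000⌋=1999; principal=19151-1999=17152; balance=111719-17152=94567
31. interest=⌊94567·179/10000⌋=1692; principal=19151-1692=17459; balance=94567-17459=77108
32. interest=⌊77108·179/10000⌋=1380; principal=19151-1380=17771; balance=77108-17771=59337
33. interest=⌊59337·179/10000⌋=1062; principal=19151-1062=18089; balance=59337-18089=41248
34. interest=⌊41248·179/10000⌋=738; principal=19151-738=18413; balance=41248-18413=22835
35. interest=⌊22835·179/10000⌋=408; principal=19151-408=18743; balance=22835-18743=4092
36. interest=⌊4092·179/10000⌋=73; principal=min(19151-73,4092)=4092; balance=4092-4092=0

1 8898 10253 486860
2 8714 10437 476423
3 8527 10624 465799
4 8337 10814 454985
5 8144 11007 443978
6 7947 11204 432774
7 7746 11405 421369
8 7542 11609 409760
9 7334 11817 397943
10 7123 12028 385915
11 6907 12244 373671
12 6688 12463 361208
13 6465 12686 348522
14 6238 12913 335609
15 6007 13144 322465
16 5772 13379 309086
17 5532 13619 295467
18 5288 13863 281604
19 5040 14111 267493
20 4788 14363 253130
21 4531 14620 238510
22 4269 14882 223628
23 4002 15149 208479
24 3731 15420 193059
25 3455 15696 177363
26 3174 15977 161386
27 2888 16263 145123
28 2597 16554 128569
29 2301 16850 111719
30 1999 17152 94567
31 1692 17459 77108
32 1380 17771 59337
33 1062 18089 41248
34 738 18413 22835
35 408 18743 4092
36 73 4092 0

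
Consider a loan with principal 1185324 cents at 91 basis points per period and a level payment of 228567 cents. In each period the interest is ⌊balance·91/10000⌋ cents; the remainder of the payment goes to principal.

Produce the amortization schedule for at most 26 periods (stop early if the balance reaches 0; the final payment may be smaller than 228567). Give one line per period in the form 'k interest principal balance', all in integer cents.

1. interest=⌊1185324·91/10000⌋=10786; principal=228567-10786=217781; balance=1185324-217781=967543
2. interest=⌊967543·91/10000⌋=8804; principal=228567-8804=219763; balance=967543-219763=747780
3. interest=⌊747780·91/10000⌋=6804; principal=228567-6804=221763; balance=747780-221763=526017
4. interest=⌊526017·91/10000⌋=4786; principal=228567-4786=223781; balance=526017-223781=302236
5. interest=⌊302236·91/10000⌋=2750; principal=228567-2750=225817; balance=302236-225817=76419
6. interest=⌊76419·91/10000⌋=695; principal=min(228567-695,76419)=76419; balance=76419-76419=0

1 10786 217781 967543
2 8804 219763 747780
3 6804 221763 526017
4 4786 223781 302236
5 2750 225817 76419
6 695 76419 0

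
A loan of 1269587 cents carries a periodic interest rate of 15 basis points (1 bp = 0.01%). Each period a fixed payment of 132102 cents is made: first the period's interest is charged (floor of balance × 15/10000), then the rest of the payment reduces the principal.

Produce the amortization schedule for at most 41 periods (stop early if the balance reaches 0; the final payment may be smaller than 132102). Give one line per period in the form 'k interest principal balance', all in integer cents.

1 1904 130198 1139389
2 1709 130393 1008996
3 1513 130589 878407
4 1317 130785 747622
5 1121 130981 616641
6 924 131178 485463
7 728 131374 354089
8 531 131571 222518
9 333 131769 90749
10 136 90749 0

1. interest=⌊1269587·15/10000⌋=1904; principal=132102-1904=130198; balance=1269587-130198=1139389
2. interest=⌊1139389·15/10000⌋=1709; principal=132102-1709=130393; balance=1139389-130393=1008996
3. interest=⌊1008996·15/10000⌋=1513; principal=132102-1513=130589; balance=1008996-130589=878407
4. interest=⌊878407·15/10000⌋=1317; principal=132102-1317=130785; balance=878407-130785=747622
5. interest=⌊747622·15/10000⌋=1121; principal=132102-1121=130981; balance=747622-130981=616641
6. interest=⌊616641·15/10000⌋=924; principal=132102-924=131178; balance=616641-131178=485463
7. interest=⌊485463·15/10000⌋=728; principal=132102-728=131374; balance=485463-131374=354089
8. interest=⌊354089·15/10000⌋=531; principal=132102-531=131571; balance=354089-131571=222518
9. interest=⌊222518·15/10000⌋=333; principal=132102-333=131769; balance=222518-131769=90749
10. interest=⌊90749·15/10000⌋=136; principal=min(132102-136,90749)=90749; balance=90749-90749=0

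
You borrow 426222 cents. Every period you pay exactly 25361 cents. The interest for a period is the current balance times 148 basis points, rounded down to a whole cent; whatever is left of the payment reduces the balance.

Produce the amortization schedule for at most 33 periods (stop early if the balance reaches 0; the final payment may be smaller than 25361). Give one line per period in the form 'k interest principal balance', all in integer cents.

1. interest=⌊426222·148/10000⌋=6308; principal=25361-6308=19053; balance=426222-19053=407169
2. interest=⌊407169·148/10000⌋=6026; principal=25361-6026=19335; balance=407169-19335=387834
3. interest=⌊387834·148/10000⌋=5739; principal=25361-5739=19622; balance=387834-19622=368212
4. interest=⌊368212·148/10000⌋=5449; principal=25361-5449=19912; balance=368212-19912=348300
5. interest=⌊348300·148/10000⌋=5154; principal=25361-5154=20207; balance=348300-20207=328093
6. interest=⌊328093·148/10000⌋=4855; principal=25361-4855=20506; balance=328093-20506=307587
7. interest=⌊307587·148/10000⌋=4552; principal=25361-4552=20809; balance=307587-20809=286778
8. interest=⌊286778·148/10000⌋=4244; principal=25361-4244=21117; balance=286778-21117=265661
9. interest=⌊265661·148/10000⌋=3931; principal=25361-3931=21430; balance=265661-21430=244231
10. interest=⌊244231·148/10000⌋=3614; principal=25361-3614=21747; balance=244231-21747=222484
11. interest=⌊222484·148/10000⌋=3292; principal=25361-3292=22069; balance=222484-22069=200415
12. interest=⌊200415·148/10000⌋=2966; principal=25361-2966=22395; balance=200415-22395=178020
13. interest=⌊178020·148/10000⌋=2634; principal=25361-2634=22727; balance=178020-22727=155293
14. interest=⌊155293·148/10000⌋=2298; principal=25361-2298=23063; balance=155293-23063=132230
15. interest=⌊132230·148/10000⌋=1957; principal=25361-1957=23404; balance=132230-23404=108826
16. interest=⌊108826·148/10000⌋=1610; principal=25361-1610=23751; balance=108826-23751=85075
17. interest=⌊85075·148/10000⌋=1259; principal=25361-1259=24102; balance=85075-24102=60973
18. interest=⌊60973·148/10000⌋=902; principal=25361-902=24459; balance=60973-24459=36514
19. interest=⌊36514·148/10000⌋=540; principal=25361-540=24821; balance=36514-24821=11693
20. interest=⌊11693·148/10000⌋=173; principal=min(25361-173,11693)=11693; balance=11693-11693=0

1 6308 19053 407169
2 6026 19335 387834
3 5739 19622 368212
4 5449 19912 348300
5 5154 20207 328093
6 4855 20506 307587
7 4552 20809 286778
8 4244 21117 265661
9 3931 21430 244231
10 3614 21747 222484
11 3292 22069 200415
12 2966 22395 178020
13 2634 22727 155293
14 2298 23063 132230
15 1957 23404 108826
16 1610 23751 85075
17 1259 24102 60973
18 902 24459 36514
19 540 24821 11693
20 173 11693 0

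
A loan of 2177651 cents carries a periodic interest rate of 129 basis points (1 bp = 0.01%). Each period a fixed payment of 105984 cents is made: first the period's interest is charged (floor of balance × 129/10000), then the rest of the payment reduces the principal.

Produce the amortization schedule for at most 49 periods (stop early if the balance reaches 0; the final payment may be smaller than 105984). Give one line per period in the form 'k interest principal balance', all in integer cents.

1. interest=⌊2177651·129/10000⌋=28091; principal=105984-28091=77893; balance=2177651-77893=2099758
2. interest=⌊2099758·129/10000⌋=27086; principal=105984-27086=78898; balance=2099758-78898=2020860
3. interest=⌊2020860·129/10000⌋=26069; principal=105984-26069=79915; balance=2020860-79915=1940945
4. interest=⌊1940945·129/10000⌋=25038; principal=105984-25038=80946; balance=1940945-80946=1859999
5. interest=⌊1859999·129/10000⌋=23993; principal=105984-23993=81991; balance=1859999-81991=1778008
6. interest=⌊1778008·129/10000⌋=22936; principal=105984-22936=83048; balance=1778008-83048=1694960
7. interest=⌊1694960·129/10000⌋=21864; principal=105984-21864=84120; balance=1694960-84120=1610840
8. interest=⌊1610840·129/10000⌋=20779; principal=105984-20779=85205; balance=1610840-85205=1525635
9. interest=⌊1525635·129/10000⌋=19680; principal=105984-19680=86304; balance=1525635-86304=1439331
10. interest=⌊1439331·129/10000⌋=18567; principal=105984-18567=87417; balance=1439331-87417=1351914
11. interest=⌊1351914·129/10000⌋=17439; principal=105984-17439=88545; balance=1351914-88545=1263369
12. interest=⌊1263369·129/10000⌋=16297; principal=105984-16297=89687; balance=1263369-89687=1173682
13. interest=⌊1173682·129/10000⌋=15140; principal=105984-15140=90844; balance=1173682-90844=1082838
14. interest=⌊1082838·129/10000⌋=13968; principal=105984-13968=92016; balance=1082838-92016=990822
15. interest=⌊990822·129/10000⌋=12781; principal=105984-12781=93203; balance=990822-93203=897619
16. interest=⌊897619·129/10000⌋=11579; principal=105984-11579=94405; balance=897619-94405=803214
17. interest=⌊803214·129/10000⌋=10361; principal=105984-10361=95623; balance=803214-95623=707591
18. interest=⌊707591·129/10000⌋=9127; principal=105984-9127=96857; balance=707591-96857=610734
19. interest=⌊610734·129/10000⌋=7878; principal=105984-7878=98106; balance=610734-98106=512628
20. interest=⌊512628·129/10000⌋=6612; principal=105984-6612=99372; balance=512628-99372=413256
21. interest=⌊413256·129/10000⌋=5331; principal=105984-5331=100653; balance=413256-100653=312603
22. interest=⌊312603·129/10000⌋=4032; principal=105984-4032=101952; balance=312603-101952=210651
23. interest=⌊210651·129/10000⌋=2717; principal=105984-2717=103267; balance=210651-103267=107384
24. interest=⌊107384·129/10000⌋=1385; principal=105984-1385=104599; balance=107384-104599=2785
25. interest=⌊2785·129/10000⌋=35; principal=min(105984-35,2785)=2785; balance=2785-2785=0

1 28091 77893 2099758
2 27086 78898 2020860
3 26069 79915 1940945
4 25038 80946 1859999
5 23993 81991 1778008
6 22936 83048 1694960
7 21864 84120 1610840
8 20779 85205 1525635
9 19680 86304 1439331
10 18567 87417 1351914
11 17439 88545 1263369
12 16297 89687 1173682
13 15140 90844 1082838
14 13968 92016 990822
15 12781 93203 897619
16 11579 94405 803214
17 10361 95623 707591
18 9127 96857 610734
19 7878 98106 512628
20 6612 99372 413256
21 5331 100653 312603
22 4032 101952 210651
23 2717 103267 107384
24 1385 104599 2785
25 35 2785 0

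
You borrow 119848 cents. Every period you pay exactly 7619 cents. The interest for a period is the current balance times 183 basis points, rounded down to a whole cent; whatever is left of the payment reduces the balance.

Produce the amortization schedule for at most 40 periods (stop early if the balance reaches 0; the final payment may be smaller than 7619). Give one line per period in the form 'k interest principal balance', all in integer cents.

1 2193 5426 114422
2 2093 5526 108896
3 1992 5627 103269
4 1889 5730 97539
5 1784 5835 91704
6 1678 5941 85763
7 1569 6050 79713
8 1458 6161 73552
9 1346 6273 67279
10 1231 6388 60891
11 1114 6505 54386
12 995 6624 47762
13 874 6745 41017
14 750 6869 34148
15 624 6995 27153
16 496 7123 20030
17 366 7253 12777
18 233 7386 5391
19 98 5391 0

1. interest=⌊119848·183/10000⌋=2193; principal=7619-2193=5426; balance=119848-5426=114422
2. interest=⌊114422·183/10000⌋=2093; principal=7619-2093=5526; balance=114422-5526=108896
3. interest=⌊108896·183/10000⌋=1992; principal=7619-1992=5627; balance=108896-5627=103269
4. interest=⌊103269·183/10000⌋=1889; principal=7619-1889=5730; balance=103269-5730=97539
5. interest=⌊97539·183/10000⌋=1784; principal=7619-1784=5835; balance=97539-5835=91704
6. interest=⌊91704·183/10000⌋=1678; principal=7619-1678=5941; balance=91704-5941=85763
7. interest=⌊85763·183/10000⌋=1569; principal=7619-1569=6050; balance=85763-6050=79713
8. interest=⌊79713·183/10000⌋=1458; principal=7619-1458=6161; balance=79713-6161=73552
9. interest=⌊73552·183/10000⌋=1346; principal=7619-1346=6273; balance=73552-6273=67279
10. interest=⌊67279·183/10000⌋=1231; principal=7619-1231=6388; balance=67279-6388=60891
11. interest=⌊60891·183/10000⌋=1114; principal=7619-1114=6505; balance=60891-6505=54386
12. interest=⌊54386·183/10000⌋=995; principal=7619-995=6624; balance=54386-6624=47762
13. interest=⌊47762·183/10000⌋=874; principal=7619-874=6745; balance=47762-6745=41017
14. interest=⌊41017·183/10000⌋=750; principal=7619-750=6869; balance=41017-6869=34148
15. interest=⌊34148·183/10000⌋=624; principal=7619-624=6995; balance=34148-6995=27153
16. interest=⌊27153·183/10000⌋=496; principal=7619-496=7123; balance=27153-7123=20030
17. interest=⌊20030·183/10000⌋=366; principal=7619-366=7253; balance=20030-7253=12777
18. interest=⌊12777·183/10000⌋=233; principal=7619-233=7386; balance=12777-7386=5391
19. interest=⌊5391·183/10000⌋=98; principal=min(7619-98,5391)=5391; balance=5391-5391=0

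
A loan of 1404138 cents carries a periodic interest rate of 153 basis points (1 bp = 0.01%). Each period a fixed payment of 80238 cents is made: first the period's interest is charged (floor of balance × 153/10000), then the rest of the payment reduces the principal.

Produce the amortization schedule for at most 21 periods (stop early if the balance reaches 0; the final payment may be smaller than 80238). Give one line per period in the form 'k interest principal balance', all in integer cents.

1. interest=⌊1404138·153/10000⌋=21483; principal=80238-21483=58755; balance=1404138-58755=1345383
2. interest=⌊1345383·153/10000⌋=20584; principal=80238-20584=59654; balance=1345383-59654=1285729
3. interest=⌊1285729·153/10000⌋=19671; principal=80238-19671=60567; balance=1285729-60567=1225162
4. interest=⌊1225162·153/10000⌋=18744; principal=80238-18744=61494; balance=1225162-61494=1163668
5. interest=⌊1163668·153/10000⌋=17804; principal=80238-17804=62434; balance=1163668-62434=1101234
6. interest=⌊1101234·153/10000⌋=16848; principal=80238-16848=63390; balance=1101234-63390=1037844
7. interest=⌊1037844·153/10000⌋=15879; principal=80238-15879=64359; balance=1037844-64359=973485
8. interest=⌊973485·153/10000⌋=14894; principal=80238-14894=65344; balance=973485-65344=908141
9. interest=⌊908141·153/10000⌋=13894; principal=80238-13894=66344; balance=908141-66344=841797
10. interest=⌊841797·153/10000⌋=12879; principal=80238-12879=67359; balance=841797-67359=774438
11. interest=⌊774438·153/10000⌋=11848; principal=80238-11848=68390; balance=774438-68390=706048
12. interest=⌊706048·153/10000⌋=10802; principal=80238-10802=69436; balance=706048-69436=636612
13. interest=⌊636612·153/10000⌋=9740; principal=80238-9740=70498; balance=636612-70498=566114
14. interest=⌊566114·153/10000⌋=8661; principal=80238-8661=71577; balance=566114-71577=494537
15. interest=⌊494537·153/10000⌋=7566; principal=80238-7566=72672; balance=494537-72672=421865
16. interest=⌊421865·153/10000⌋=6454; principal=80238-6454=73784; balance=421865-73784=348081
17. interest=⌊348081·153/10000⌋=5325; principal=80238-5325=74913; balance=348081-74913=273168
18. interest=⌊273168·153/10000⌋=4179; principal=80238-4179=76059; balance=273168-76059=197109
19. interest=⌊197109·153/10000⌋=3015; principal=80238-3015=77223; balance=197109-77223=119886
20. interest=⌊119886·153/10000⌋=1834; principal=80238-1834=78404; balance=119886-78404=41482
21. interest=⌊41482·153/10000⌋=634; principal=min(80238-634,41482)=41482; balance=41482-41482=0

1 21483 58755 1345383
2 20584 59654 1285729
3 19671 60567 1225162
4 18744 61494 1163668
5 17804 62434 1101234
6 16848 63390 1037844
7 15879 64359 973485
8 14894 65344 908141
9 13894 66344 841797
10 12879 67359 774438
11 11848 68390 706048
12 10802 69436 636612
13 9740 70498 566114
14 8661 71577 494537
15 7566 72672 421865
16 6454 73784 348081
17 5325 74913 273168
18 4179 76059 197109
19 3015 77223 119886
20 1834 78404 41482
21 634 41482 0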